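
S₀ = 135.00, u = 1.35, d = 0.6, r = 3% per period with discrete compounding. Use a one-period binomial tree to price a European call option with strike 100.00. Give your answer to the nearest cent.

Risk-neutral probability p = (1 + 0.03 − 0.6)/(1.35 − 0.6) = 0.4300/0.7500 = 0.5733
Terminal stock prices: S_u = 182.2, S_d = 81
Terminal payoffs (S − K): max(82.25, 0) = 82.25, max(-19, 0) = 0
Node 0 (S = 135): V_0 = 1/1.03·[0.5733·82.2500 + 0.4267·0.0000] = 45.7832

45.78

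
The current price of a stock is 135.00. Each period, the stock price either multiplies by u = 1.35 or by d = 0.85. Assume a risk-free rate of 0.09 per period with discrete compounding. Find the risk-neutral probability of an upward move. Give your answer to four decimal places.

Risk-neutral probability p = (1 + 0.09 − 0.85)/(1.35 − 0.85) = 0.2400/0.5000 = 0.4800

p = 0.4800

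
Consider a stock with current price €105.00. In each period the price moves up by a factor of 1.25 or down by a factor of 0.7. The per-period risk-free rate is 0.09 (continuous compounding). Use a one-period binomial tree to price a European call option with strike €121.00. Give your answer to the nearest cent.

Risk-neutral probability p = (e^0.09 − 0.7)/(1.25 − 0.7) = 0.3942/0.5500 = 0.7167
Terminal stock prices: S_u = 131.2, S_d = 73.5
Terminal payoffs (S − K): max(10.25, 0) = 10.25, max(-47.5, 0) = 0
Node 0 (S = 105): V_0 = e^(−0.09)·[0.7167·10.2500 + 0.2833·0.0000] = 6.7137

€6.71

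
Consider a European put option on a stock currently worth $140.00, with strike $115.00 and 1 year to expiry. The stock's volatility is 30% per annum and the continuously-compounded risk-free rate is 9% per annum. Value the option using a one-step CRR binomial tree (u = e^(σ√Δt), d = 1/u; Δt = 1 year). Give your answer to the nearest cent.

CRR parameters: u = e^(σ√Δt) = e^(0.3·√1) = 1.3499, d = 1/u = 0.7408
Per-period rate: rΔt = 0.09·1 = 0.09, so R = e^0.09 = 1.0942
Risk-neutral probability p = (e^0.09 − 0.7408)/(1.3499 − 0.7408) = 0.3534/0.6090 = 0.5802
Terminal stock prices: S_u = 189, S_d = 103.7
Terminal payoffs (K − S): max(-73.98, 0) = 0, max(11.29, 0) = 11.29
Node 0 (S = 140): V_0 = e^(−0.09)·[0.5802·0.0000 + 0.4198·11.2854] = 4.3300

$4.33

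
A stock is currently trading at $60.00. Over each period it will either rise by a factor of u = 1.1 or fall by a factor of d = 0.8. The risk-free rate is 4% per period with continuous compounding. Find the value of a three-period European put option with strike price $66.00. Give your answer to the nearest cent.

Risk-neutral probability p = (e^0.04 − 0.8)/(1.1 − 0.8) = 0.2408/0.3000 = 0.8027
Terminal stock prices: S_uuu = 79.86, S_uud = 58.08, S_udd = 42.24, S_ddd = 30.72
Terminal payoffs (K − S): max(-13.86, 0) = 0, max(7.92, 0) = 7.92, max(23.76, 0) = 23.76, max(35.28, 0) = 35.28
Node uu (S = 72.6): V_uu = e^(−0.04)·[0.8027·0.0000 + 0.1973·7.9200] = 1.5013
Node ud (S = 52.8): V_ud = e^(−0.04)·[0.8027·7.9200 + 0.1973·23.7600] = 10.6121
Node dd (S = 38.4): V_dd = e^(−0.04)·[0.8027·23.7600 + 0.1973·35.2800] = 25.0121
Node u (S = 66): V_u = e^(−0.04)·[0.8027·1.5013 + 0.1973·10.6121] = 3.1695
Node d (S = 48): V_d = e^(−0.04)·[0.8027·10.6121 + 0.1973·25.0121] = 12.9257
Node 0 (S = 60): V_0 = e^(−0.04)·[0.8027·3.1695 + 0.1973·12.9257] = 4.8946

$4.89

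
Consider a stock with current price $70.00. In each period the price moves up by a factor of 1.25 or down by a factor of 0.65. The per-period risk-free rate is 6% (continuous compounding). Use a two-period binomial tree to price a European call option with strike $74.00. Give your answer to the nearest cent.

Risk-neutral probability p = (e^0.06 − 0.65)/(1.25 − 0.65) = 0.4118/0.6000 = 0.6864
Terminal stock prices: S_uu = 109.4, S_ud = 56.88, S_dd = 29.58
Terminal payoffs (S − K): max(35.38, 0) = 35.38, max(-17.12, 0) = 0, max(-44.42, 0) = 0
Node u (S = 87.5): V_u = e^(−0.06)·[0.6864·35.3750 + 0.3136·0.0000] = 22.8672
Node d (S = 45.5): V_d = e^(−0.06)·[0.6864·0.0000 + 0.3136·0.0000] = 0.0000
Node 0 (S = 70): V_0 = e^(−0.06)·[0.6864·22.8672 + 0.3136·0.0000] = 14.7818

$14.78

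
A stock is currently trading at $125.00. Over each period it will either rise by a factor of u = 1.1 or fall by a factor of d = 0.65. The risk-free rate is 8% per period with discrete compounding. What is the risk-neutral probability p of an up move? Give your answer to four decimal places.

p = 0.9556

Risk-neutral probability p = (1 + 0.08 − 0.65)/(1.1 − 0.65) = 0.4300/0.4500 = 0.9556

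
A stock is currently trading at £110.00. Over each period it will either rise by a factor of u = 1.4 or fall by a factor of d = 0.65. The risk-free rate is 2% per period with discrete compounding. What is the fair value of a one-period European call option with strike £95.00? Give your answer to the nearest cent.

Risk-neutral probability p = (1 + 0.02 − 0.65)/(1.4 − 0.65) = 0.3700/0.7500 = 0.4933
Terminal stock prices: S_u = 154, S_d = 71.5
Terminal payoffs (S − K): max(59, 0) = 59, max(-23.5, 0) = 0
Node 0 (S = 110): V_0 = 1/1.02·[0.4933·59.0000 + 0.5067·0.0000] = 28.5359

£28.54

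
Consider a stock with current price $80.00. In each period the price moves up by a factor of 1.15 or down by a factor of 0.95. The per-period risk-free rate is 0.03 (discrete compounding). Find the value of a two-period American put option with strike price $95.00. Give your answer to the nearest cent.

Risk-neutral probability p = (1 + 0.03 − 0.95)/(1.15 − 0.95) = 0.0800/0.2000 = 0.4000
Terminal stock prices: S_uu = 105.8, S_ud = 87.4, S_dd = 72.2
Terminal payoffs (K − S): max(-10.8, 0) = 0, max(7.6, 0) = 7.6, max(22.8, 0) = 22.8
Node u (S = 92): continuation = 1/1.03·[0.4000·0.0000 + 0.6000·7.6000] = 4.4272; exercise value = 3.0000 ≤ continuation, so V_u = 4.4272
Node d (S = 76): continuation = 1/1.03·[0.4000·7.6000 + 0.6000·22.8000] = 16.2330; exercise value = 19.0000 > continuation, so V_d = 19.0000 (exercise)
Node 0 (S = 80): continuation = 1/1.03·[0.4000·4.4272 + 0.6000·19.0000] = 12.7873; exercise value = 15.0000 > continuation, so V_0 = 15.0000 (exercise)

$15.00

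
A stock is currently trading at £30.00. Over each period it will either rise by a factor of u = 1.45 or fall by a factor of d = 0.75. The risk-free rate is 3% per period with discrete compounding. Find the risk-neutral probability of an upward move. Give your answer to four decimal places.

Risk-neutral probability p = (1 + 0.03 − 0.75)/(1.45 − 0.75) = 0.2800/0.7000 = 0.4000

p = 0.4000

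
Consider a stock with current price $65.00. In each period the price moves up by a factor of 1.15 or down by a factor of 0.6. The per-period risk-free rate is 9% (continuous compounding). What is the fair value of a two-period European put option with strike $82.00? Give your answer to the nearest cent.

$6.16

Risk-neutral probability p = (e^0.09 − 0.6)/(1.15 − 0.6) = 0.4942/0.5500 = 0.8985
Terminal stock prices: S_uu = 85.96, S_ud = 44.85, S_dd = 23.4
Terminal payoffs (K − S): max(-3.962, 0) = 0, max(37.15, 0) = 37.15, max(58.6, 0) = 58.6
Node u (S = 74.75): V_u = e^(−0.09)·[0.8985·0.0000 + 0.1015·37.1500] = 3.4462
Node d (S = 39): V_d = e^(−0.09)·[0.8985·37.1500 + 0.1015·58.6000] = 35.9424
Node 0 (S = 65): V_0 = e^(−0.09)·[0.8985·3.4462 + 0.1015·35.9424] = 6.1641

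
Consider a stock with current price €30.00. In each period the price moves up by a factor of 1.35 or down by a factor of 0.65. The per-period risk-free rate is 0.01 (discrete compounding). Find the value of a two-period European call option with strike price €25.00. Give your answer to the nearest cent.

Risk-neutral probability p = (1 + 0.01 − 0.65)/(1.35 − 0.65) = 0.3600/0.7000 = 0.5143
Terminal stock prices: S_uu = 54.68, S_ud = 26.32, S_dd = 12.68
Terminal payoffs (S − K): max(29.68, 0) = 29.68, max(1.325, 0) = 1.325, max(-12.32, 0) = 0
Node u (S = 40.5): V_u = 1/1.01·[0.5143·29.6750 + 0.4857·1.3250] = 15.7475
Node d (S = 19.5): V_d = 1/1.01·[0.5143·1.3250 + 0.4857·0.0000] = 0.6747
Node 0 (S = 30): V_0 = 1/1.01·[0.5143·15.7475 + 0.4857·0.6747] = 8.3430

€8.34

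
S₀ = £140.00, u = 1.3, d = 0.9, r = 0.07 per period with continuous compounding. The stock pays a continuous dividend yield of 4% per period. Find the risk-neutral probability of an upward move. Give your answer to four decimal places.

Per-period risk-free factor R = e^0.07 = 1.0725; dividend-adjusted growth = e^(0.07−0.04) = 1.0305.
Risk-neutral probability p = (1.0305 − 0.9)/(1.3 − 0.9) = 0.1305/0.4000 = 0.3261

p = 0.3261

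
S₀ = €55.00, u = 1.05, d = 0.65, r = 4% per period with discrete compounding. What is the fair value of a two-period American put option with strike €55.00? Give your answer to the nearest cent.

€0.86

Risk-neutral probability p = (1 + 0.04 − 0.65)/(1.05 − 0.65) = 0.3900/0.4000 = 0.9750
Terminal stock prices: S_uu = 60.64, S_ud = 37.54, S_dd = 23.24
Terminal payoffs (K − S): max(-5.638, 0) = 0, max(17.46, 0) = 17.46, max(31.76, 0) = 31.76
Node u (S = 57.75): continuation = 1/1.04·[0.9750·0.0000 + 0.0250·17.4625] = 0.4198; exercise value = 0.0000 ≤ continuation, so V_u = 0.4198
Node d (S = 35.75): continuation = 1/1.04·[0.9750·17.4625 + 0.0250·31.7625] = 17.1346; exercise value = 19.2500 > continuation, so V_d = 19.2500 (exercise)
Node 0 (S = 55): continuation = 1/1.04·[0.9750·0.4198 + 0.0250·19.2500] = 0.8563; exercise value = 0.0000 ≤ continuation, so V_0 = 0.8563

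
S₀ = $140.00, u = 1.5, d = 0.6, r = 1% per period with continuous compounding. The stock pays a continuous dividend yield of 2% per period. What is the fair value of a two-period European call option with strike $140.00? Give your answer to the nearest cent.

$32.22

Per-period risk-free factor R = e^0.01 = 1.0101; dividend-adjusted growth = e^(0.01−0.02) = 0.9900.
Risk-neutral probability p = (0.9900 − 0.6)/(1.5 − 0.6) = 0.3900/0.9000 = 0.4334
Terminal stock prices: S_uu = 315, S_ud = 126, S_dd = 50.4
Terminal payoffs (S − K): max(175, 0) = 175, max(-14, 0) = 0, max(-89.6, 0) = 0
Node u (S = 210): V_u = e^(−0.01)·[0.4334·175.0000 + 0.5666·0.0000] = 75.0884
Node d (S = 84): V_d = e^(−0.01)·[0.4334·0.0000 + 0.5666·0.0000] = 0.0000
Node 0 (S = 140): V_0 = e^(−0.01)·[0.4334·75.0884 + 0.5666·0.0000] = 32.2186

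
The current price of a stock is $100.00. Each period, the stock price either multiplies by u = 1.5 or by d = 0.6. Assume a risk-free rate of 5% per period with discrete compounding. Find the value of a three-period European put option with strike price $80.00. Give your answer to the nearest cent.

$14.73

Risk-neutral probability p = (1 + 0.05 − 0.6)/(1.5 − 0.6) = 0.4500/0.9000 = 0.5000
Terminal stock prices: S_uuu = 337.5, S_uud = 135, S_udd = 54, S_ddd = 21.6
Terminal payoffs (K − S): max(-257.5, 0) = 0, max(-55, 0) = 0, max(26, 0) = 26, max(58.4, 0) = 58.4
Node uu (S = 225): V_uu = 1/1.05·[0.5000·0.0000 + 0.5000·0.0000] = 0.0000
Node ud (S = 90): V_ud = 1/1.05·[0.5000·0.0000 + 0.5000·26.0000] = 12.3810
Node dd (S = 36): V_dd = 1/1.05·[0.5000·26.0000 + 0.5000·58.4000] = 40.1905
Node u (S = 150): V_u = 1/1.05·[0.5000·0.0000 + 0.5000·12.3810] = 5.8957
Node d (S = 60): V_d = 1/1.05·[0.5000·12.3810 + 0.5000·40.1905] = 25.0340
Node 0 (S = 100): V_0 = 1/1.05·[0.5000·5.8957 + 0.5000·25.0340] = 14.7284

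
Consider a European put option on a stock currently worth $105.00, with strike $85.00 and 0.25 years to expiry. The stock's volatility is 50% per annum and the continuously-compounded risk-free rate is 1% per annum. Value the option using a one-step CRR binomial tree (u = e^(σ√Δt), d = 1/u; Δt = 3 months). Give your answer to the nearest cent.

$1.79

CRR parameters: u = e^(σ√Δt) = e^(0.5·√0.25) = 1.2840, d = 1/u = 0.7788
Per-period rate: rΔt = 0.01·0.25 = 0.0025, so R = e^0.0025 = 1.0025
Risk-neutral probability p = (e^0.0025 − 0.7788)/(1.2840 − 0.7788) = 0.2237/0.5052 = 0.4428
Terminal stock prices: S_u = 134.8, S_d = 81.77
Terminal payoffs (K − S): max(-49.82, 0) = 0, max(3.226, 0) = 3.226
Node 0 (S = 105): V_0 = e^(−0.0025)·[0.4428·0.0000 + 0.5572·3.2259] = 1.7931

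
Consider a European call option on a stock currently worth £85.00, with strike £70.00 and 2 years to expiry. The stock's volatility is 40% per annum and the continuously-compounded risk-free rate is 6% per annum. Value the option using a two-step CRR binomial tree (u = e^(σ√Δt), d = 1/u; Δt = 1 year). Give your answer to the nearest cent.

£30.64

CRR parameters: u = e^(σ√Δt) = e^(0.4·√1) = 1.4918, d = 1/u = 0.6703
Per-period rate: rΔt = 0.06·1 = 0.06, so R = e^0.06 = 1.0618
Risk-neutral probability p = (e^0.06 − 0.6703)/(1.4918 − 0.6703) = 0.3915/0.8215 = 0.4766
Terminal stock prices: S_uu = 189.2, S_ud = 85, S_dd = 38.19
Terminal payoffs (S − K): max(119.2, 0) = 119.2, max(15, 0) = 15, max(-31.81, 0) = 0
Node u (S = 126.8): V_u = e^(−0.06)·[0.4766·119.1710 + 0.5234·15.0000] = 60.8816
Node d (S = 56.98): V_d = e^(−0.06)·[0.4766·15.0000 + 0.5234·0.0000] = 6.7325
Node 0 (S = 85): V_0 = e^(−0.06)·[0.4766·60.8816 + 0.5234·6.7325] = 30.6442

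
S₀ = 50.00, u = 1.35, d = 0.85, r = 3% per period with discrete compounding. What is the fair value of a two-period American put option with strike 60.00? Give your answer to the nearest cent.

Risk-neutral probability p = (1 + 0.03 − 0.85)/(1.35 − 0.85) = 0.1800/0.5000 = 0.3600
Terminal stock prices: S_uu = 91.13, S_ud = 57.38, S_dd = 36.12
Terminal payoffs (K − S): max(-31.13, 0) = 0, max(2.625, 0) = 2.625, max(23.88, 0) = 23.88
Node u (S = 67.5): continuation = 1/1.03·[0.3600·0.0000 + 0.6400·2.6250] = 1.6311; exercise value = 0.0000 ≤ continuation, so V_u = 1.6311
Node d (S = 42.5): continuation = 1/1.03·[0.3600·2.6250 + 0.6400·23.8750] = 15.7524; exercise value = 17.5000 > continuation, so V_d = 17.5000 (exercise)
Node 0 (S = 50): continuation = 1/1.03·[0.3600·1.6311 + 0.6400·17.5000] = 11.4439; exercise value = 10.0000 ≤ continuation, so V_0 = 11.4439

11.44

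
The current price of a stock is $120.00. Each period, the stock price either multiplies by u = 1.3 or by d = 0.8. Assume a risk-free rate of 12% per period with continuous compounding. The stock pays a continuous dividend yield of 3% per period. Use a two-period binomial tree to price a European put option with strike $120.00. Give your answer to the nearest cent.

Per-period risk-free factor R = e^0.12 = 1.1275; dividend-adjusted growth = e^(0.12−0.03) = 1.0942.
Risk-neutral probability p = (1.0942 − 0.8)/(1.3 − 0.8) = 0.2942/0.5000 = 0.5883
Terminal stock prices: S_uu = 202.8, S_ud = 124.8, S_dd = 76.8
Terminal payoffs (K − S): max(-82.8, 0) = 0, max(-4.8, 0) = 0, max(43.2, 0) = 43.2
Node u (S = 156): V_u = e^(−0.12)·[0.5883·0.0000 + 0.4117·0.0000] = 0.0000
Node d (S = 96): V_d = e^(−0.12)·[0.5883·0.0000 + 0.4117·43.2000] = 15.7724
Node 0 (S = 120): V_0 = e^(−0.12)·[0.5883·0.0000 + 0.4117·15.7724] = 5.7585

$5.76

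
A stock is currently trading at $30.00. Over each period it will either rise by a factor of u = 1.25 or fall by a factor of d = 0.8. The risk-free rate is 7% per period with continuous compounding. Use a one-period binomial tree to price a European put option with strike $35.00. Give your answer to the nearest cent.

Risk-neutral probability p = (e^0.07 − 0.8)/(1.25 − 0.8) = 0.2725/0.4500 = 0.6056
Terminal stock prices: S_u = 37.5, S_d = 24
Terminal payoffs (K − S): max(-2.5, 0) = 0, max(11, 0) = 11
Node 0 (S = 30): V_0 = e^(−0.07)·[0.6056·0.0000 + 0.3944·11.0000] = 4.0454

$4.05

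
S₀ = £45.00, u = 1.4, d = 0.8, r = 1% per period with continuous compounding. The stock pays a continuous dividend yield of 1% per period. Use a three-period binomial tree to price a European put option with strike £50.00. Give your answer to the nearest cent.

£11.93

Per-period risk-free factor R = e^0.01 = 1.0101; dividend-adjusted growth = e^(0.01−0.01) = 1.0000.
Risk-neutral probability p = (1.0000 − 0.8)/(1.4 − 0.8) = 0.2000/0.6000 = 0.3333
Terminal stock prices: S_uuu = 123.5, S_uud = 70.56, S_udd = 40.32, S_ddd = 23.04
Terminal payoffs (K − S): max(-73.48, 0) = 0, max(-20.56, 0) = 0, max(9.68, 0) = 9.68, max(26.96, 0) = 26.96
Node uu (S = 88.2): V_uu = e^(−0.01)·[0.3333·0.0000 + 0.6667·0.0000] = 0.0000
Node ud (S = 50.4): V_ud = e^(−0.01)·[0.3333·0.0000 + 0.6667·9.6800] = 6.3891
Node dd (S = 28.8): V_dd = e^(−0.01)·[0.3333·9.6800 + 0.6667·26.9600] = 20.9891
Node u (S = 63): V_u = e^(−0.01)·[0.3333·0.0000 + 0.6667·6.3891] = 4.2170
Node d (S = 36): V_d = e^(−0.01)·[0.3333·6.3891 + 0.6667·20.9891] = 15.9620
Node 0 (S = 45): V_0 = e^(−0.01)·[0.3333·4.2170 + 0.6667·15.9620] = 11.9271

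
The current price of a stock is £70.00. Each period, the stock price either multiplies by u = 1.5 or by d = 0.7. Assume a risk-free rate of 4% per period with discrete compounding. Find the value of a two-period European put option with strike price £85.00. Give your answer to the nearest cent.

Risk-neutral probability p = (1 + 0.04 − 0.7)/(1.5 − 0.7) = 0.3400/0.8000 = 0.4250
Terminal stock prices: S_uu = 157.5, S_ud = 73.5, S_dd = 34.3
Terminal payoffs (K − S): max(-72.5, 0) = 0, max(11.5, 0) = 11.5, max(50.7, 0) = 50.7
Node u (S = 105): V_u = 1/1.04·[0.4250·0.0000 + 0.5750·11.5000] = 6.3582
Node d (S = 49): V_d = 1/1.04·[0.4250·11.5000 + 0.5750·50.7000] = 32.7308
Node 0 (S = 70): V_0 = 1/1.04·[0.4250·6.3582 + 0.5750·32.7308] = 20.6946

£20.69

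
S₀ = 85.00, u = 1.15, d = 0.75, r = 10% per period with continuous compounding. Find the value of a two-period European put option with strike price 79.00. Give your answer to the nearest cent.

Risk-neutral probability p = (e^0.1 − 0.75)/(1.15 − 0.75) = 0.3552/0.4000 = 0.8879
Terminal stock prices: S_uu = 112.4, S_ud = 73.31, S_dd = 47.81
Terminal payoffs (K − S): max(-33.41, 0) = 0, max(5.688, 0) = 5.688, max(31.19, 0) = 31.19
Node u (S = 97.75): V_u = e^(−0.1)·[0.8879·0.0000 + 0.1121·5.6875] = 0.5768
Node d (S = 63.75): V_d = e^(−0.1)·[0.8879·5.6875 + 0.1121·31.1875] = 7.7322
Node 0 (S = 85): V_0 = e^(−0.1)·[0.8879·0.5768 + 0.1121·7.7322] = 1.2475

1.25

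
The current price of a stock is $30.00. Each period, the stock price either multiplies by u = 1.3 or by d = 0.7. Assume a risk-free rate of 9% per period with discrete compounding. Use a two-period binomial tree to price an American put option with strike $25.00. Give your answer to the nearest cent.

Risk-neutral probability p = (1 + 0.09 − 0.7)/(1.3 − 0.7) = 0.3900/0.6000 = 0.6500
Terminal stock prices: S_uu = 50.7, S_ud = 27.3, S_dd = 14.7
Terminal payoffs (K − S): max(-25.7, 0) = 0, max(-2.3, 0) = 0, max(10.3, 0) = 10.3
Node u (S = 39): continuation = 1/1.09·[0.6500·0.0000 + 0.3500·0.0000] = 0.0000; exercise value = 0.0000 ≤ continuation, so V_u = 0.0000
Node d (S = 21): continuation = 1/1.09·[0.6500·0.0000 + 0.3500·10.3000] = 3.3073; exercise value = 4.0000 > continuation, so V_d = 4.0000 (exercise)
Node 0 (S = 30): continuation = 1/1.09·[0.6500·0.0000 + 0.3500·4.0000] = 1.2844; exercise value = 0.0000 ≤ continuation, so V_0 = 1.2844

$1.28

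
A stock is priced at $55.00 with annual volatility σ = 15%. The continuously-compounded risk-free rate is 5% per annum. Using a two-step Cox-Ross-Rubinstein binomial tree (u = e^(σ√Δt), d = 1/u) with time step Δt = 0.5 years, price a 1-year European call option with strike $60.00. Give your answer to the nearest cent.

$2.67

CRR parameters: u = e^(σ√Δt) = e^(0.15·√0.5) = 1.1119, d = 1/u = 0.8994
Per-period rate: rΔt = 0.05·0.5 = 0.025, so R = e^0.025 = 1.0253
Risk-neutral probability p = (e^0.025 − 0.8994)/(1.1119 − 0.8994) = 0.1259/0.2125 = 0.5926
Terminal stock prices: S_uu = 68, S_ud = 55, S_dd = 44.49
Terminal payoffs (S − K): max(7.997, 0) = 7.997, max(-5, 0) = 0, max(-15.51, 0) = 0
Node u (S = 61.15): V_u = e^(−0.025)·[0.5926·7.9971 + 0.4074·0.0000] = 4.6222
Node d (S = 49.47): V_d = e^(−0.025)·[0.5926·0.0000 + 0.4074·0.0000] = 0.0000
Node 0 (S = 55): V_0 = e^(−0.025)·[0.5926·4.6222 + 0.4074·0.0000] = 2.6716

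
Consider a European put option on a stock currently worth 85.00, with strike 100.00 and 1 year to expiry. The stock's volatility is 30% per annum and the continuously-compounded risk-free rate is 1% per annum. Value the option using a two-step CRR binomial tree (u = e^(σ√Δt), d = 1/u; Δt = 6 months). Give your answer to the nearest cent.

20.24

CRR parameters: u = e^(σ√Δt) = e^(0.3·√0.5) = 1.2363, d = 1/u = 0.8089
Per-period rate: rΔt = 0.01·0.5 = 0.005, so R = e^0.005 = 1.0050
Risk-neutral probability p = (e^0.005 − 0.8089)/(1.2363 − 0.8089) = 0.1962/0.4275 = 0.4589
Terminal stock prices: S_uu = 129.9, S_ud = 85, S_dd = 55.61
Terminal payoffs (K − S): max(-29.92, 0) = 0, max(15, 0) = 15, max(44.39, 0) = 44.39
Node u (S = 105.1): V_u = e^(−0.005)·[0.4589·0.0000 + 0.5411·15.0000] = 8.0761
Node d (S = 68.75): V_d = e^(−0.005)·[0.4589·15.0000 + 0.5411·44.3887] = 30.7483
Node 0 (S = 85): V_0 = e^(−0.005)·[0.4589·8.0761 + 0.5411·30.7483] = 20.2428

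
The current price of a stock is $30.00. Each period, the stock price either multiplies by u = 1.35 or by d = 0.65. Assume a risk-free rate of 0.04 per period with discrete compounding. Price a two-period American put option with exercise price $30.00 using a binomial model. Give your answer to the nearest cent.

Risk-neutral probability p = (1 + 0.04 − 0.65)/(1.35 − 0.65) = 0.3900/0.7000 = 0.5571
Terminal stock prices: S_uu = 54.68, S_ud = 26.32, S_dd = 12.68
Terminal payoffs (K − S): max(-24.68, 0) = 0, max(3.675, 0) = 3.675, max(17.32, 0) = 17.32
Node u (S = 40.5): continuation = 1/1.04·[0.5571·0.0000 + 0.4429·3.6750] = 1.5649; exercise value = 0.0000 ≤ continuation, so V_u = 1.5649
Node d (S = 19.5): continuation = 1/1.04·[0.5571·3.6750 + 0.4429·17.3250] = 9.3462; exercise value = 10.5000 > continuation, so V_d = 10.5000 (exercise)
Node 0 (S = 30): continuation = 1/1.04·[0.5571·1.5649 + 0.4429·10.5000] = 5.3095; exercise value = 0.0000 ≤ continuation, so V_0 = 5.3095

$5.31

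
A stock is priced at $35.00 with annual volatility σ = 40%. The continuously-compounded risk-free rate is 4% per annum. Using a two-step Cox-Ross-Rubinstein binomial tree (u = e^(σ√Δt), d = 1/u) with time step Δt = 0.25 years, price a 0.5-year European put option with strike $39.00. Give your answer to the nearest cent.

CRR parameters: u = e^(σ√Δt) = e^(0.4·√0.25) = 1.2214, d = 1/u = 0.8187
Per-period rate: rΔt = 0.04·0.25 = 0.01, so R = e^0.01 = 1.0101
Risk-neutral probability p = (e^0.01 − 0.8187)/(1.2214 − 0.8187) = 0.1913/0.4027 = 0.4751
Terminal stock prices: S_uu = 52.21, S_ud = 35, S_dd = 23.46
Terminal payoffs (K − S): max(-13.21, 0) = 0, max(4, 0) = 4, max(15.54, 0) = 15.54
Node u (S = 42.75): V_u = e^(−0.01)·[0.4751·0.0000 + 0.5249·4.0000] = 2.0786
Node d (S = 28.66): V_d = e^(−0.01)·[0.4751·4.0000 + 0.5249·15.5388] = 9.9564
Node 0 (S = 35): V_0 = e^(−0.01)·[0.4751·2.0786 + 0.5249·9.9564] = 6.1516

$6.15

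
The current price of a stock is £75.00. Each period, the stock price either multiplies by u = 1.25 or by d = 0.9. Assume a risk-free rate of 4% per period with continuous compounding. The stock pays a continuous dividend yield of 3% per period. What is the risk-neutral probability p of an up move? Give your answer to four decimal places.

Per-period risk-free factor R = e^0.04 = 1.0408; dividend-adjusted growth = e^(0.04−0.03) = 1.0101.
Risk-neutral probability p = (1.0101 − 0.9)/(1.25 − 0.9) = 0.1101/0.3500 = 0.3144

p = 0.3144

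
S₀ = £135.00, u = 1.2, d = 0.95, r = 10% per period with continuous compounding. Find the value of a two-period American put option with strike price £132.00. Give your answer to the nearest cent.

Risk-neutral probability p = (e^0.1 − 0.95)/(1.2 − 0.95) = 0.1552/0.2500 = 0.6207
Terminal stock prices: S_uu = 194.4, S_ud = 153.9, S_dd = 121.8
Terminal payoffs (K − S): max(-62.4, 0) = 0, max(-21.9, 0) = 0, max(10.16, 0) = 10.16
Node u (S = 162): continuation = e^(−0.1)·[0.6207·0.0000 + 0.3793·0.0000] = 0.0000; exercise value = 0.0000 ≤ continuation, so V_u = 0.0000
Node d (S = 128.2): continuation = e^(−0.1)·[0.6207·0.0000 + 0.3793·10.1625] = 3.4880; exercise value = 3.7500 > continuation, so V_d = 3.7500 (exercise)
Node 0 (S = 135): continuation = e^(−0.1)·[0.6207·0.0000 + 0.3793·3.7500] = 1.2871; exercise value = 0.0000 ≤ continuation, so V_0 = 1.2871

£1.29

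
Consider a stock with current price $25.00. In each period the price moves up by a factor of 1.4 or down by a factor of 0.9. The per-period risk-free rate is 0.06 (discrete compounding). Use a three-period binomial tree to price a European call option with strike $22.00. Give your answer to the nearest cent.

Risk-neutral probability p = (1 + 0.06 − 0.9)/(1.4 − 0.9) = 0.1600/0.5000 = 0.3200
Terminal stock prices: S_uuu = 68.6, S_uud = 44.1, S_udd = 28.35, S_ddd = 18.23
Terminal payoffs (S − K): max(46.6, 0) = 46.6, max(22.1, 0) = 22.1, max(6.35, 0) = 6.35, max(-3.775, 0) = 0
Node uu (S = 49): V_uu = 1/1.06·[0.3200·46.6000 + 0.6800·22.1000] = 28.2453
Node ud (S = 31.5): V_ud = 1/1.06·[0.3200·22.1000 + 0.6800·6.3500] = 10.7453
Node dd (S = 20.25): V_dd = 1/1.06·[0.3200·6.3500 + 0.6800·0.0000] = 1.9170
Node u (S = 35): V_u = 1/1.06·[0.3200·28.2453 + 0.6800·10.7453] = 15.4201
Node d (S = 22.5): V_d = 1/1.06·[0.3200·10.7453 + 0.6800·1.9170] = 4.4736
Node 0 (S = 25): V_0 = 1/1.06·[0.3200·15.4201 + 0.6800·4.4736] = 7.5250

$7.52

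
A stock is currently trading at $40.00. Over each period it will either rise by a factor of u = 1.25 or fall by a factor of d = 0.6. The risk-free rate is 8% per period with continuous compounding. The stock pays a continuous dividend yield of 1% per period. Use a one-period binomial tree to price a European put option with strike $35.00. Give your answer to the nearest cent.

Per-period risk-free factor R = e^0.08 = 1.0833; dividend-adjusted growth = e^(0.08−0.01) = 1.0725.
Risk-neutral probability p = (1.0725 − 0.6)/(1.25 − 0.6) = 0.4725/0.6500 = 0.7269
Terminal stock prices: S_u = 50, S_d = 24
Terminal payoffs (K − S): max(-15, 0) = 0, max(11, 0) = 11
Node 0 (S = 40): V_0 = e^(−0.08)·[0.7269·0.0000 + 0.2731·11.0000] = 2.7728

$2.77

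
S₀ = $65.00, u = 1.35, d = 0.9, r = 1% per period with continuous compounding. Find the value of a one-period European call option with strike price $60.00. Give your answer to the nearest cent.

$6.72

Risk-neutral probability p = (e^0.01 − 0.9)/(1.35 − 0.9) = 0.1101/0.4500 = 0.2446
Terminal stock prices: S_u = 87.75, S_d = 58.5
Terminal payoffs (S − K): max(27.75, 0) = 27.75, max(-1.5, 0) = 0
Node 0 (S = 65): V_0 = e^(−0.01)·[0.2446·27.7500 + 0.7554·0.0000] = 6.7189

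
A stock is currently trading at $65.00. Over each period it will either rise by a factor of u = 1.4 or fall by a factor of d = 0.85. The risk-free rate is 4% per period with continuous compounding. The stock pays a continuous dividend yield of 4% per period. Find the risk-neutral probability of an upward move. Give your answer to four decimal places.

Per-period risk-free factor R = e^0.04 = 1.0408; dividend-adjusted growth = e^(0.04−0.04) = 1.0000.
Risk-neutral probability p = (1.0000 − 0.85)/(1.4 − 0.85) = 0.1500/0.5500 = 0.2727

p = 0.2727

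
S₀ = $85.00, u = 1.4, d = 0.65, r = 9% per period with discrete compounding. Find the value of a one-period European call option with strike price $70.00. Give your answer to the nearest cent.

$26.37

Risk-neutral probability p = (1 + 0.09 − 0.65)/(1.4 − 0.65) = 0.4400/0.7500 = 0.5867
Terminal stock prices: S_u = 119, S_d = 55.25
Terminal payoffs (S − K): max(49, 0) = 49, max(-14.75, 0) = 0
Node 0 (S = 85): V_0 = 1/1.09·[0.5867·49.0000 + 0.4133·0.0000] = 26.3731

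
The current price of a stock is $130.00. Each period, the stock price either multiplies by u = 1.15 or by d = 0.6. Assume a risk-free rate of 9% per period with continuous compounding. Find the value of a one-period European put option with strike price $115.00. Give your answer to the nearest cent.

$3.43

Risk-neutral probability p = (e^0.09 − 0.6)/(1.15 − 0.6) = 0.4942/0.5500 = 0.8985
Terminal stock prices: S_u = 149.5, S_d = 78
Terminal payoffs (K − S): max(-34.5, 0) = 0, max(37, 0) = 37
Node 0 (S = 130): V_0 = e^(−0.09)·[0.8985·0.0000 + 0.1015·37.0000] = 3.4323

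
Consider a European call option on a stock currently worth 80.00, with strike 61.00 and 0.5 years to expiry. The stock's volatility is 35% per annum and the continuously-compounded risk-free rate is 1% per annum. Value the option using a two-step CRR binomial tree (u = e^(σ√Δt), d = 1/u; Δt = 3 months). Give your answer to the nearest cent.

20.63

CRR parameters: u = e^(σ√Δt) = e^(0.35·√0.25) = 1.1912, d = 1/u = 0.8395
Per-period rate: rΔt = 0.01·0.25 = 0.0025, so R = e^0.0025 = 1.0025
Risk-neutral probability p = (e^0.0025 − 0.8395)/(1.1912 − 0.8395) = 0.1630/0.3518 = 0.4635
Terminal stock prices: S_uu = 113.5, S_ud = 80, S_dd = 56.38
Terminal payoffs (S − K): max(52.53, 0) = 52.53, max(19, 0) = 19, max(-4.625, 0) = 0
Node u (S = 95.3): V_u = e^(−0.0025)·[0.4635·52.5254 + 0.5365·19.0000] = 34.4520
Node d (S = 67.16): V_d = e^(−0.0025)·[0.4635·19.0000 + 0.5365·0.0000] = 8.7841
Node 0 (S = 80): V_0 = e^(−0.0025)·[0.4635·34.4520 + 0.5365·8.7841] = 20.6289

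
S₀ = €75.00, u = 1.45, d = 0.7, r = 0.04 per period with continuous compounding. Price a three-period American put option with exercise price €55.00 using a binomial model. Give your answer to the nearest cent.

Risk-neutral probability p = (e^0.04 − 0.7)/(1.45 − 0.7) = 0.3408/0.7500 = 0.4544
Terminal stock prices: S_uuu = 228.6, S_uud = 110.4, S_udd = 53.29, S_ddd = 25.72
Terminal payoffs (K − S): max(-173.6, 0) = 0, max(-55.38, 0) = 0, max(1.713, 0) = 1.713, max(29.28, 0) = 29.28
Node uu (S = 157.7): continuation = e^(−0.04)·[0.4544·0.0000 + 0.5456·0.0000] = 0.0000; exercise value = 0.0000 ≤ continuation, so V_uu = 0.0000
Node ud (S = 76.12): continuation = e^(−0.04)·[0.4544·0.0000 + 0.5456·1.7125] = 0.8977; exercise value = 0.0000 ≤ continuation, so V_ud = 0.8977
Node dd (S = 36.75): continuation = e^(−0.04)·[0.4544·1.7125 + 0.5456·29.2750] = 16.0934; exercise value = 18.2500 > continuation, so V_dd = 18.2500 (exercise)
Node u (S = 108.8): continuation = e^(−0.04)·[0.4544·0.0000 + 0.5456·0.8977] = 0.4706; exercise value = 0.0000 ≤ continuation, so V_u = 0.4706
Node d (S = 52.5): continuation = e^(−0.04)·[0.4544·0.8977 + 0.5456·18.2500] = 9.9584; exercise value = 2.5000 ≤ continuation, so V_d = 9.9584
Node 0 (S = 75): continuation = e^(−0.04)·[0.4544·0.4706 + 0.5456·9.9584] = 5.4256; exercise value = 0.0000 ≤ continuation, so V_0 = 5.4256

€5.43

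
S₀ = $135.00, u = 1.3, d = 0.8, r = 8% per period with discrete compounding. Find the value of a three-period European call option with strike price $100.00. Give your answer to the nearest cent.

$57.70

Risk-neutral probability p = (1 + 0.08 − 0.8)/(1.3 − 0.8) = 0.2800/0.5000 = 0.5600
Terminal stock prices: S_uuu = 296.6, S_uud = 182.5, S_udd = 112.3, S_ddd = 69.12
Terminal payoffs (S − K): max(196.6, 0) = 196.6, max(82.52, 0) = 82.52, max(12.32, 0) = 12.32, max(-30.88, 0) = 0
Node uu (S = 228.2): V_uu = 1/1.08·[0.5600·196.5950 + 0.4400·82.5200] = 135.5574
Node ud (S = 140.4): V_ud = 1/1.08·[0.5600·82.5200 + 0.4400·12.3200] = 47.8074
Node dd (S = 86.4): V_dd = 1/1.08·[0.5600·12.3200 + 0.4400·0.0000] = 6.3881
Node u (S = 175.5): V_u = 1/1.08·[0.5600·135.5574 + 0.4400·47.8074] = 89.7661
Node d (S = 108): V_d = 1/1.08·[0.5600·47.8074 + 0.4400·6.3881] = 27.3916
Node 0 (S = 135): V_0 = 1/1.08·[0.5600·89.7661 + 0.4400·27.3916] = 57.7049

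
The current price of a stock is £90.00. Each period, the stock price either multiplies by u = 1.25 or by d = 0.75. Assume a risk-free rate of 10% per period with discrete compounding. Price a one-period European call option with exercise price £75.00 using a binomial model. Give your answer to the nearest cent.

£23.86

Risk-neutral probability p = (1 + 0.1 − 0.75)/(1.25 − 0.75) = 0.3500/0.5000 = 0.7000
Terminal stock prices: S_u = 112.5, S_d = 67.5
Terminal payoffs (S − K): max(37.5, 0) = 37.5, max(-7.5, 0) = 0
Node 0 (S = 90): V_0 = 1/1.1·[0.7000·37.5000 + 0.3000·0.0000] = 23.8636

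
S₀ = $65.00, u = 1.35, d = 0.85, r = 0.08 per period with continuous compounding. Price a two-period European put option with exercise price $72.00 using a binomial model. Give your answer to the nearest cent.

$6.07

Risk-neutral probability p = (e^0.08 − 0.85)/(1.35 − 0.85) = 0.2333/0.5000 = 0.4666
Terminal stock prices: S_uu = 118.5, S_ud = 74.59, S_dd = 46.96
Terminal payoffs (K − S): max(-46.46, 0) = 0, max(-2.587, 0) = 0, max(25.04, 0) = 25.04
Node u (S = 87.75): V_u = e^(−0.08)·[0.4666·0.0000 + 0.5334·0.0000] = 0.0000
Node d (S = 55.25): V_d = e^(−0.08)·[0.4666·0.0000 + 0.5334·25.0375] = 12.3288
Node 0 (S = 65): V_0 = e^(−0.08)·[0.4666·0.0000 + 0.5334·12.3288] = 6.0709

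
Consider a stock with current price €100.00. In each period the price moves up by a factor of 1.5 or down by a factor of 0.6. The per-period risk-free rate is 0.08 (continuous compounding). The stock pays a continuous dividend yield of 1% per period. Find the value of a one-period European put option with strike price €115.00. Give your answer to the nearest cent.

Per-period risk-free factor R = e^0.08 = 1.0833; dividend-adjusted growth = e^(0.08−0.01) = 1.0725.
Risk-neutral probability p = (1.0725 − 0.6)/(1.5 − 0.6) = 0.4725/0.9000 = 0.5250
Terminal stock prices: S_u = 150, S_d = 60
Terminal payoffs (K − S): max(-35, 0) = 0, max(55, 0) = 55
Node 0 (S = 100): V_0 = e^(−0.08)·[0.5250·0.0000 + 0.4750·55.0000] = 24.1160

€24.12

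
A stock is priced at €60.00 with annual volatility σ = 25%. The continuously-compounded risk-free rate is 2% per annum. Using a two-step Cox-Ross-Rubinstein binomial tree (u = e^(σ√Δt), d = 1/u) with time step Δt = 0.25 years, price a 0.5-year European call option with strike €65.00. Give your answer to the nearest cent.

€2.85

CRR parameters: u = e^(σ√Δt) = e^(0.25·√0.25) = 1.1331, d = 1/u = 0.8825
Per-period rate: rΔt = 0.02·0.25 = 0.005, so R = e^0.005 = 1.0050
Risk-neutral probability p = (e^0.005 − 0.8825)/(1.1331 − 0.8825) = 0.1225/0.2507 = 0.4888
Terminal stock prices: S_uu = 77.04, S_ud = 60, S_dd = 46.73
Terminal payoffs (S − K): max(12.04, 0) = 12.04, max(-5, 0) = 0, max(-18.27, 0) = 0
Node u (S = 67.99): V_u = e^(−0.005)·[0.4888·12.0415 + 0.5112·0.0000] = 5.8564
Node d (S = 52.95): V_d = e^(−0.005)·[0.4888·0.0000 + 0.5112·0.0000] = 0.0000
Node 0 (S = 60): V_0 = e^(−0.005)·[0.4888·5.8564 + 0.5112·0.0000] = 2.8483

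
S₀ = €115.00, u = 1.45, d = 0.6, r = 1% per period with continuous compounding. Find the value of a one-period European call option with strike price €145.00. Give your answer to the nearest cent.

€10.39

Risk-neutral probability p = (e^0.01 − 0.6)/(1.45 − 0.6) = 0.4101/0.8500 = 0.4824
Terminal stock prices: S_u = 166.8, S_d = 69
Terminal payoffs (S − K): max(21.75, 0) = 21.75, max(-76, 0) = 0
Node 0 (S = 115): V_0 = e^(−0.01)·[0.4824·21.7500 + 0.5176·0.0000] = 10.3881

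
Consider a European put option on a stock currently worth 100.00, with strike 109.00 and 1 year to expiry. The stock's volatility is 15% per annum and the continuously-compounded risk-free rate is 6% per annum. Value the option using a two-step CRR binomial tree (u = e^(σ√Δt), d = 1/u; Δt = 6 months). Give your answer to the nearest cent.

CRR parameters: u = e^(σ√Δt) = e^(0.15·√0.5) = 1.1119, d = 1/u = 0.8994
Per-period rate: rΔt = 0.06·0.5 = 0.03, so R = e^0.03 = 1.0305
Risk-neutral probability p = (e^0.03 − 0.8994)/(1.1119 − 0.8994) = 0.1311/0.2125 = 0.6168
Terminal stock prices: S_uu = 123.6, S_ud = 100, S_dd = 80.89
Terminal payoffs (K − S): max(-14.63, 0) = 0, max(9, 0) = 9, max(28.11, 0) = 28.11
Node u (S = 111.2): V_u = e^(−0.03)·[0.6168·0.0000 + 0.3832·9.0000] = 3.3468
Node d (S = 89.94): V_d = e^(−0.03)·[0.6168·9.0000 + 0.3832·28.1142] = 15.8420
Node 0 (S = 100): V_0 = e^(−0.03)·[0.6168·3.3468 + 0.3832·15.8420] = 7.8945

7.89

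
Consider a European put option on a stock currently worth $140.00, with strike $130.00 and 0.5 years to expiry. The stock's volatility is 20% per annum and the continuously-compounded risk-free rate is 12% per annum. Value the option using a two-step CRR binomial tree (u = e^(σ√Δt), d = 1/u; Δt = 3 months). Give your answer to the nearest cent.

$2.01

CRR parameters: u = e^(σ√Δt) = e^(0.2·√0.25) = 1.1052, d = 1/u = 0.9048
Per-period rate: rΔt = 0.12·0.25 = 0.03, so R = e^0.03 = 1.0305
Risk-neutral probability p = (e^0.03 − 0.9048)/(1.1052 − 0.9048) = 0.1256/0.2003 = 0.6270
Terminal stock prices: S_uu = 171, S_ud = 140, S_dd = 114.6
Terminal payoffs (K − S): max(-41, 0) = 0, max(-10, 0) = 0, max(15.38, 0) = 15.38
Node u (S = 154.7): V_u = e^(−0.03)·[0.6270·0.0000 + 0.3730·0.0000] = 0.0000
Node d (S = 126.7): V_d = e^(−0.03)·[0.6270·0.0000 + 0.3730·15.3777] = 5.5658
Node 0 (S = 140): V_0 = e^(−0.03)·[0.6270·0.0000 + 0.3730·5.5658] = 2.0145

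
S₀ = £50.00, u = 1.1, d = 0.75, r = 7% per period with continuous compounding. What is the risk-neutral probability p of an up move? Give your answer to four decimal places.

p = 0.9215

Risk-neutral probability p = (e^0.07 − 0.75)/(1.1 − 0.75) = 0.3225/0.3500 = 0.9215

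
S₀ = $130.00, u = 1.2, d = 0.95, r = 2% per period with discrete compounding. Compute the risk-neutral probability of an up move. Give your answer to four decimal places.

Risk-neutral probability p = (1 + 0.02 − 0.95)/(1.2 − 0.95) = 0.0700/0.2500 = 0.2800

p = 0.2800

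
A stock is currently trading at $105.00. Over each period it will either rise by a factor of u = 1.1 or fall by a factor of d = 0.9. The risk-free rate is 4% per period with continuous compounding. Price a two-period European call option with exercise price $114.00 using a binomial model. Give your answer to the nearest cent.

$5.97

Risk-neutral probability p = (e^0.04 − 0.9)/(1.1 − 0.9) = 0.1408/0.2000 = 0.7041
Terminal stock prices: S_uu = 127.1, S_ud = 104, S_dd = 85.05
Terminal payoffs (S − K): max(13.05, 0) = 13.05, max(-10.05, 0) = 0, max(-28.95, 0) = 0
Node u (S = 115.5): V_u = e^(−0.04)·[0.7041·13.0500 + 0.2959·0.0000] = 8.8276
Node d (S = 94.5): V_d = e^(−0.04)·[0.7041·0.0000 + 0.2959·0.0000] = 0.0000
Node 0 (S = 105): V_0 = e^(−0.04)·[0.7041·8.8276 + 0.2959·0.0000] = 5.9714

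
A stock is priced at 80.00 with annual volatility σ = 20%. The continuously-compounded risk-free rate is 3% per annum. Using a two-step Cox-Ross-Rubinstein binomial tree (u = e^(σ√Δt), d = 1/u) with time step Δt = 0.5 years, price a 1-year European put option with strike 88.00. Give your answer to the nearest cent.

CRR parameters: u = e^(σ√Δt) = e^(0.2·√0.5) = 1.1519, d = 1/u = 0.8681
Per-period rate: rΔt = 0.03·0.5 = 0.015, so R = e^0.015 = 1.0151
Risk-neutral probability p = (e^0.015 − 0.8681)/(1.1519 − 0.8681) = 0.1470/0.2838 = 0.5180
Terminal stock prices: S_uu = 106.2, S_ud = 80, S_dd = 60.29
Terminal payoffs (K − S): max(-18.15, 0) = 0, max(8, 0) = 8, max(27.71, 0) = 27.71
Node u (S = 92.15): V_u = e^(−0.015)·[0.5180·0.0000 + 0.4820·8.0000] = 3.7989
Node d (S = 69.45): V_d = e^(−0.015)·[0.5180·8.0000 + 0.4820·27.7089] = 17.2400
Node 0 (S = 80): V_0 = e^(−0.015)·[0.5180·3.7989 + 0.4820·17.2400] = 10.1250

10.13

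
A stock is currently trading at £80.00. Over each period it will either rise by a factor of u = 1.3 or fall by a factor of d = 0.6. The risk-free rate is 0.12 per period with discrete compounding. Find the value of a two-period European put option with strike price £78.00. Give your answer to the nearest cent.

Risk-neutral probability p = (1 + 0.12 − 0.6)/(1.3 − 0.6) = 0.5200/0.7000 = 0.7429
Terminal stock prices: S_uu = 135.2, S_ud = 62.4, S_dd = 28.8
Terminal payoffs (K − S): max(-57.2, 0) = 0, max(15.6, 0) = 15.6, max(49.2, 0) = 49.2
Node u (S = 104): V_u = 1/1.12·[0.7429·0.0000 + 0.2571·15.6000] = 3.5816
Node d (S = 48): V_d = 1/1.12·[0.7429·15.6000 + 0.2571·49.2000] = 21.6429
Node 0 (S = 80): V_0 = 1/1.12·[0.7429·3.5816 + 0.2571·21.6429] = 7.3446

£7.34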